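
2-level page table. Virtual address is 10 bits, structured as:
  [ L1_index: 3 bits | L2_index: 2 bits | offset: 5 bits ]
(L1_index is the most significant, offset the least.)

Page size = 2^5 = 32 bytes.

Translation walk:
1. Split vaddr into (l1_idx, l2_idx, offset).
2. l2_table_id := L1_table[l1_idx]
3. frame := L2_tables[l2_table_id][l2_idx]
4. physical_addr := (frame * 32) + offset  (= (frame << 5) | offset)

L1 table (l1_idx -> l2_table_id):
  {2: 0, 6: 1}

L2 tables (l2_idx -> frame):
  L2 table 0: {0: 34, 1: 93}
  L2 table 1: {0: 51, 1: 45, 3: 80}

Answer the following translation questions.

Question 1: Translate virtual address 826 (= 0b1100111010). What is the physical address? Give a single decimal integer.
Answer: 1466

Derivation:
vaddr = 826 = 0b1100111010
Split: l1_idx=6, l2_idx=1, offset=26
L1[6] = 1
L2[1][1] = 45
paddr = 45 * 32 + 26 = 1466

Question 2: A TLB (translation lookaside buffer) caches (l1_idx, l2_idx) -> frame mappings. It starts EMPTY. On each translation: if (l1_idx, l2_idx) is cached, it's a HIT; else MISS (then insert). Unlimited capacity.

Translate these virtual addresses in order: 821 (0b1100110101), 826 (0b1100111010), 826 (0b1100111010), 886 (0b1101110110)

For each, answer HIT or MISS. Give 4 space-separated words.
Answer: MISS HIT HIT MISS

Derivation:
vaddr=821: (6,1) not in TLB -> MISS, insert
vaddr=826: (6,1) in TLB -> HIT
vaddr=826: (6,1) in TLB -> HIT
vaddr=886: (6,3) not in TLB -> MISS, insert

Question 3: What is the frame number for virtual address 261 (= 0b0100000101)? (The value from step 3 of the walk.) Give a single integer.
vaddr = 261: l1_idx=2, l2_idx=0
L1[2] = 0; L2[0][0] = 34

Answer: 34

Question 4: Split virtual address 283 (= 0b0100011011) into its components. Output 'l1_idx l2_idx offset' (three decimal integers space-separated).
Answer: 2 0 27

Derivation:
vaddr = 283 = 0b0100011011
  top 3 bits -> l1_idx = 2
  next 2 bits -> l2_idx = 0
  bottom 5 bits -> offset = 27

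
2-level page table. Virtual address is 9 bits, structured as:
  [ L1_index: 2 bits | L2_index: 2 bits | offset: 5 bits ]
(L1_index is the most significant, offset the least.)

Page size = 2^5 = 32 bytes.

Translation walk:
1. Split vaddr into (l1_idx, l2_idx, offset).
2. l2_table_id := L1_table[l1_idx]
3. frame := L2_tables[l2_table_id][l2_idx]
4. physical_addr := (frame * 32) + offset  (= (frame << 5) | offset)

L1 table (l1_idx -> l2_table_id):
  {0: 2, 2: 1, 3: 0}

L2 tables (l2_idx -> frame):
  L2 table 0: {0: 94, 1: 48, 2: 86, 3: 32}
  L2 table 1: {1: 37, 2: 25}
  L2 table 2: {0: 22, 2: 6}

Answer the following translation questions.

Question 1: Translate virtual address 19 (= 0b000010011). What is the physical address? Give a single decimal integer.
Answer: 723

Derivation:
vaddr = 19 = 0b000010011
Split: l1_idx=0, l2_idx=0, offset=19
L1[0] = 2
L2[2][0] = 22
paddr = 22 * 32 + 19 = 723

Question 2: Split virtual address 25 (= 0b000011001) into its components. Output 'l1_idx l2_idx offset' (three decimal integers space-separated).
vaddr = 25 = 0b000011001
  top 2 bits -> l1_idx = 0
  next 2 bits -> l2_idx = 0
  bottom 5 bits -> offset = 25

Answer: 0 0 25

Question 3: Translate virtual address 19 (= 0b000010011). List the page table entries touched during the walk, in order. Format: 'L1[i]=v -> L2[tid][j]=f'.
Answer: L1[0]=2 -> L2[2][0]=22

Derivation:
vaddr = 19 = 0b000010011
Split: l1_idx=0, l2_idx=0, offset=19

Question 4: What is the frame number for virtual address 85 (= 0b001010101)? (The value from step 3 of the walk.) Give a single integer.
Answer: 6

Derivation:
vaddr = 85: l1_idx=0, l2_idx=2
L1[0] = 2; L2[2][2] = 6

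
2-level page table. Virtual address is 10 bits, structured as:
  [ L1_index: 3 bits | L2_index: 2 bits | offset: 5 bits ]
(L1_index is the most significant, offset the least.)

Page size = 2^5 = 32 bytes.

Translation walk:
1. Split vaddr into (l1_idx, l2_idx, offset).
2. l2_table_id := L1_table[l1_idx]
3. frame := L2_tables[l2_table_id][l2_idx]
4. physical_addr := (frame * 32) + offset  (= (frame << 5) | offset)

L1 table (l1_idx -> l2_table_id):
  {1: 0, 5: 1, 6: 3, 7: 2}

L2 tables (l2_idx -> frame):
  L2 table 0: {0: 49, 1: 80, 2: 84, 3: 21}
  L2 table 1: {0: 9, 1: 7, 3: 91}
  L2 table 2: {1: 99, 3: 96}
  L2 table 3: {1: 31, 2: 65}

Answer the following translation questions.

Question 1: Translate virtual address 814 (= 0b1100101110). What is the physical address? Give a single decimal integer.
vaddr = 814 = 0b1100101110
Split: l1_idx=6, l2_idx=1, offset=14
L1[6] = 3
L2[3][1] = 31
paddr = 31 * 32 + 14 = 1006

Answer: 1006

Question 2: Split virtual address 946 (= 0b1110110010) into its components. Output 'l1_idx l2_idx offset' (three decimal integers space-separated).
vaddr = 946 = 0b1110110010
  top 3 bits -> l1_idx = 7
  next 2 bits -> l2_idx = 1
  bottom 5 bits -> offset = 18

Answer: 7 1 18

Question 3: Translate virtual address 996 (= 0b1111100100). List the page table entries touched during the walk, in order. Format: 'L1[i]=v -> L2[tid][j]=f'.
vaddr = 996 = 0b1111100100
Split: l1_idx=7, l2_idx=3, offset=4

Answer: L1[7]=2 -> L2[2][3]=96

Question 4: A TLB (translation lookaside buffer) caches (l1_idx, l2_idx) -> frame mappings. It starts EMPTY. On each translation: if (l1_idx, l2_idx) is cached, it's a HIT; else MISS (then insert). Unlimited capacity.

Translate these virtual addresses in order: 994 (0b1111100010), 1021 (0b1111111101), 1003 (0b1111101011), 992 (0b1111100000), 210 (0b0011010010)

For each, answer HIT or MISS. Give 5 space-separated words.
Answer: MISS HIT HIT HIT MISS

Derivation:
vaddr=994: (7,3) not in TLB -> MISS, insert
vaddr=1021: (7,3) in TLB -> HIT
vaddr=1003: (7,3) in TLB -> HIT
vaddr=992: (7,3) in TLB -> HIT
vaddr=210: (1,2) not in TLB -> MISS, insert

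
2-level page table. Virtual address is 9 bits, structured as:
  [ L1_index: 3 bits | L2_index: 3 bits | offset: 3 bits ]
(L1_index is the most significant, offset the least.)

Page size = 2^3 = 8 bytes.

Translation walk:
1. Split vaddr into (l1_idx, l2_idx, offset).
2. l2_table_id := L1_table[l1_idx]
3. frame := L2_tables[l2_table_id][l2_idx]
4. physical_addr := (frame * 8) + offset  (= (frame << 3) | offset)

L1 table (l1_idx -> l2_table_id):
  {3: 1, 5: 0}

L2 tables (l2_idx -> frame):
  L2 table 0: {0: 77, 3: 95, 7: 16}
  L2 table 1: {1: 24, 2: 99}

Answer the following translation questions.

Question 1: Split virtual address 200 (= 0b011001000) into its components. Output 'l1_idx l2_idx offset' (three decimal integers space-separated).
vaddr = 200 = 0b011001000
  top 3 bits -> l1_idx = 3
  next 3 bits -> l2_idx = 1
  bottom 3 bits -> offset = 0

Answer: 3 1 0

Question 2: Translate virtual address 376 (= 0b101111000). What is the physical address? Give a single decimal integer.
Answer: 128

Derivation:
vaddr = 376 = 0b101111000
Split: l1_idx=5, l2_idx=7, offset=0
L1[5] = 0
L2[0][7] = 16
paddr = 16 * 8 + 0 = 128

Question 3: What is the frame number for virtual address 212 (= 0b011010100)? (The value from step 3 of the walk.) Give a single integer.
vaddr = 212: l1_idx=3, l2_idx=2
L1[3] = 1; L2[1][2] = 99

Answer: 99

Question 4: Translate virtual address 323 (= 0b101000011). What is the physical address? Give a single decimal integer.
vaddr = 323 = 0b101000011
Split: l1_idx=5, l2_idx=0, offset=3
L1[5] = 0
L2[0][0] = 77
paddr = 77 * 8 + 3 = 619

Answer: 619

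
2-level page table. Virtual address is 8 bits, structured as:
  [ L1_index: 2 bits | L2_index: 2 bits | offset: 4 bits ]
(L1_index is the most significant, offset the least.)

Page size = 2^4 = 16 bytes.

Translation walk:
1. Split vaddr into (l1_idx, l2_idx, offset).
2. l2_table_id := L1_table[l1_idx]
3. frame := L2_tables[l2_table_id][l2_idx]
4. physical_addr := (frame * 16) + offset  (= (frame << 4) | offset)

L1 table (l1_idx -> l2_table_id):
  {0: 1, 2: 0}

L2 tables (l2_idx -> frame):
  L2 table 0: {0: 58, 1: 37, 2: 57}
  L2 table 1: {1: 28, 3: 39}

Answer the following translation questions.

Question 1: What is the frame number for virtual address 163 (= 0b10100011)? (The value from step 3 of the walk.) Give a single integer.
Answer: 57

Derivation:
vaddr = 163: l1_idx=2, l2_idx=2
L1[2] = 0; L2[0][2] = 57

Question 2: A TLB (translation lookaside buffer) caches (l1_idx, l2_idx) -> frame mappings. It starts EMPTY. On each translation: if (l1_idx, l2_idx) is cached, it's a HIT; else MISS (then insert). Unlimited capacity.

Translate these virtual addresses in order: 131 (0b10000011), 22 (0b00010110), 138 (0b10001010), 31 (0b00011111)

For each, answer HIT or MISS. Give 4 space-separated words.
Answer: MISS MISS HIT HIT

Derivation:
vaddr=131: (2,0) not in TLB -> MISS, insert
vaddr=22: (0,1) not in TLB -> MISS, insert
vaddr=138: (2,0) in TLB -> HIT
vaddr=31: (0,1) in TLB -> HIT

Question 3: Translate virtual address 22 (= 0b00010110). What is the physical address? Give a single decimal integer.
vaddr = 22 = 0b00010110
Split: l1_idx=0, l2_idx=1, offset=6
L1[0] = 1
L2[1][1] = 28
paddr = 28 * 16 + 6 = 454

Answer: 454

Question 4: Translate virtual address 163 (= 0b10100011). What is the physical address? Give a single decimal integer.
Answer: 915

Derivation:
vaddr = 163 = 0b10100011
Split: l1_idx=2, l2_idx=2, offset=3
L1[2] = 0
L2[0][2] = 57
paddr = 57 * 16 + 3 = 915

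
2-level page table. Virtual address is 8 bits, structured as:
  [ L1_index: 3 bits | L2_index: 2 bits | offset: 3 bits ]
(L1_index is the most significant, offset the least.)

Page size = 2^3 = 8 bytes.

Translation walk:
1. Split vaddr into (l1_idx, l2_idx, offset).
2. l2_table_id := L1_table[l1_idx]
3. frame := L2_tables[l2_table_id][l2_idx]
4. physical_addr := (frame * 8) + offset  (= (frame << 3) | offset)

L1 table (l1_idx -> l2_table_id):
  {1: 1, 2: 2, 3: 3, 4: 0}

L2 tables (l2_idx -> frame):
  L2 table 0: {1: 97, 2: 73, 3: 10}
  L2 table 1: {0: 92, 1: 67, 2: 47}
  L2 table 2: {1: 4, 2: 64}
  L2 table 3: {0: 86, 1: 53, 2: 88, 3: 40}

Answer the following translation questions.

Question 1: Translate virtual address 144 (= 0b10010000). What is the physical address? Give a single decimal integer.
vaddr = 144 = 0b10010000
Split: l1_idx=4, l2_idx=2, offset=0
L1[4] = 0
L2[0][2] = 73
paddr = 73 * 8 + 0 = 584

Answer: 584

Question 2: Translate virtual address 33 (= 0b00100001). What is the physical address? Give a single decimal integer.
vaddr = 33 = 0b00100001
Split: l1_idx=1, l2_idx=0, offset=1
L1[1] = 1
L2[1][0] = 92
paddr = 92 * 8 + 1 = 737

Answer: 737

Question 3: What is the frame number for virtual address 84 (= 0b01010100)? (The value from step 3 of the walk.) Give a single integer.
vaddr = 84: l1_idx=2, l2_idx=2
L1[2] = 2; L2[2][2] = 64

Answer: 64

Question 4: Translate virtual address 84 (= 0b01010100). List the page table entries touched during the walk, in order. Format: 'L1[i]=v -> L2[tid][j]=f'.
vaddr = 84 = 0b01010100
Split: l1_idx=2, l2_idx=2, offset=4

Answer: L1[2]=2 -> L2[2][2]=64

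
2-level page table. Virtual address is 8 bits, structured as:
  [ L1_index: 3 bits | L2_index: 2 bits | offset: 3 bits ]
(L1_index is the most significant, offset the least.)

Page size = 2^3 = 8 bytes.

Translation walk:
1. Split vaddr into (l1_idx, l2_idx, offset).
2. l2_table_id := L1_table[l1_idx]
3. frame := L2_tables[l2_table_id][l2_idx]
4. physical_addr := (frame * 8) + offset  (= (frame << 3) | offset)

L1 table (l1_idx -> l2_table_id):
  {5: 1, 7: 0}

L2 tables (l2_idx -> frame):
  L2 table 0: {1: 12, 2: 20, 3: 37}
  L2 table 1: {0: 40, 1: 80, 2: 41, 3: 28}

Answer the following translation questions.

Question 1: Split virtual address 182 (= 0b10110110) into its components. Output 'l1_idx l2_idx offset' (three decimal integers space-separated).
Answer: 5 2 6

Derivation:
vaddr = 182 = 0b10110110
  top 3 bits -> l1_idx = 5
  next 2 bits -> l2_idx = 2
  bottom 3 bits -> offset = 6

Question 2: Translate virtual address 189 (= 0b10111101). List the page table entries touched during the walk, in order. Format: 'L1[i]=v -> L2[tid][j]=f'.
vaddr = 189 = 0b10111101
Split: l1_idx=5, l2_idx=3, offset=5

Answer: L1[5]=1 -> L2[1][3]=28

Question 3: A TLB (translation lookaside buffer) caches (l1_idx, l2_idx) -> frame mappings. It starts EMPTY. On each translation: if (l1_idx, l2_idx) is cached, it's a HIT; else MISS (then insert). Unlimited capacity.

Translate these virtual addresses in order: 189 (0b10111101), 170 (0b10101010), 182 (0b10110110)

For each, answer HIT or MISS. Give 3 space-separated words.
Answer: MISS MISS MISS

Derivation:
vaddr=189: (5,3) not in TLB -> MISS, insert
vaddr=170: (5,1) not in TLB -> MISS, insert
vaddr=182: (5,2) not in TLB -> MISS, insert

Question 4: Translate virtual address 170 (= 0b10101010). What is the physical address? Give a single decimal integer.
Answer: 642

Derivation:
vaddr = 170 = 0b10101010
Split: l1_idx=5, l2_idx=1, offset=2
L1[5] = 1
L2[1][1] = 80
paddr = 80 * 8 + 2 = 642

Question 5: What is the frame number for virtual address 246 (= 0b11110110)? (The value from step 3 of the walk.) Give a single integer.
Answer: 20

Derivation:
vaddr = 246: l1_idx=7, l2_idx=2
L1[7] = 0; L2[0][2] = 20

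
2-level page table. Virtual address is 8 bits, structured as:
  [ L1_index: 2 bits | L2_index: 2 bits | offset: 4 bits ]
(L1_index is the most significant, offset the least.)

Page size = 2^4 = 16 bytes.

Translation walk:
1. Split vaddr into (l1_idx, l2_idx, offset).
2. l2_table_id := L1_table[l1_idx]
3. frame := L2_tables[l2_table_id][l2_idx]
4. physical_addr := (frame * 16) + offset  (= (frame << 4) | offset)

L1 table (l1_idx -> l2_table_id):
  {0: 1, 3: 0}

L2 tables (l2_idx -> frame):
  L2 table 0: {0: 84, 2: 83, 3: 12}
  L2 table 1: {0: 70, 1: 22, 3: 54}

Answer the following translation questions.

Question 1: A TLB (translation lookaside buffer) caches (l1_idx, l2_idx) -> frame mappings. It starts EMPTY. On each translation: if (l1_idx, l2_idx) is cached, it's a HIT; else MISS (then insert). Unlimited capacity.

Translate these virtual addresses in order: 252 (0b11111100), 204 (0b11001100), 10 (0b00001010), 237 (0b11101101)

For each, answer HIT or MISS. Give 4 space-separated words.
vaddr=252: (3,3) not in TLB -> MISS, insert
vaddr=204: (3,0) not in TLB -> MISS, insert
vaddr=10: (0,0) not in TLB -> MISS, insert
vaddr=237: (3,2) not in TLB -> MISS, insert

Answer: MISS MISS MISS MISS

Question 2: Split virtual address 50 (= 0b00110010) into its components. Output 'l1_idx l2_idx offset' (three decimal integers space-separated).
Answer: 0 3 2

Derivation:
vaddr = 50 = 0b00110010
  top 2 bits -> l1_idx = 0
  next 2 bits -> l2_idx = 3
  bottom 4 bits -> offset = 2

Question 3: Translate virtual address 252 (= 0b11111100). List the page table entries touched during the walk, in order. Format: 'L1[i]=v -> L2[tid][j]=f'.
vaddr = 252 = 0b11111100
Split: l1_idx=3, l2_idx=3, offset=12

Answer: L1[3]=0 -> L2[0][3]=12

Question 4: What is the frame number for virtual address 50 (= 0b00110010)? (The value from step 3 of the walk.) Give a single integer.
Answer: 54

Derivation:
vaddr = 50: l1_idx=0, l2_idx=3
L1[0] = 1; L2[1][3] = 54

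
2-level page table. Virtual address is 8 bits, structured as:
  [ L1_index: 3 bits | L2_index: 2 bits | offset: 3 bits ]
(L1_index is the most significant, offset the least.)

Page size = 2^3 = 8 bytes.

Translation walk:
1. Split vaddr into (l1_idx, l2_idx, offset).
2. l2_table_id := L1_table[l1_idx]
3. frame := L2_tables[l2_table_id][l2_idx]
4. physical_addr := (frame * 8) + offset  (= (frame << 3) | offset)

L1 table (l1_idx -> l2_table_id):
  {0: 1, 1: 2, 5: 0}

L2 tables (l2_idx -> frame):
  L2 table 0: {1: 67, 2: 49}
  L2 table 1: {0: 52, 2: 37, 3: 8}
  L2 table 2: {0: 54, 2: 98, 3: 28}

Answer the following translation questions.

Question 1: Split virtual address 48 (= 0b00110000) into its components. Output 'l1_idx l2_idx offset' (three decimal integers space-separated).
Answer: 1 2 0

Derivation:
vaddr = 48 = 0b00110000
  top 3 bits -> l1_idx = 1
  next 2 bits -> l2_idx = 2
  bottom 3 bits -> offset = 0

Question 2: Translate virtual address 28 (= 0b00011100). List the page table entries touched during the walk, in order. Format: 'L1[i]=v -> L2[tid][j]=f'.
vaddr = 28 = 0b00011100
Split: l1_idx=0, l2_idx=3, offset=4

Answer: L1[0]=1 -> L2[1][3]=8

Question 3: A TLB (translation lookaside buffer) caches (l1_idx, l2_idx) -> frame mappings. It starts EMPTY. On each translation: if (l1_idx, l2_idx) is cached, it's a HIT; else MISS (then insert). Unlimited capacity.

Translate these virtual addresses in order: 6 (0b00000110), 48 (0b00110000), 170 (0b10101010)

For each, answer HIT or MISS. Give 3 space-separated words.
vaddr=6: (0,0) not in TLB -> MISS, insert
vaddr=48: (1,2) not in TLB -> MISS, insert
vaddr=170: (5,1) not in TLB -> MISS, insert

Answer: MISS MISS MISS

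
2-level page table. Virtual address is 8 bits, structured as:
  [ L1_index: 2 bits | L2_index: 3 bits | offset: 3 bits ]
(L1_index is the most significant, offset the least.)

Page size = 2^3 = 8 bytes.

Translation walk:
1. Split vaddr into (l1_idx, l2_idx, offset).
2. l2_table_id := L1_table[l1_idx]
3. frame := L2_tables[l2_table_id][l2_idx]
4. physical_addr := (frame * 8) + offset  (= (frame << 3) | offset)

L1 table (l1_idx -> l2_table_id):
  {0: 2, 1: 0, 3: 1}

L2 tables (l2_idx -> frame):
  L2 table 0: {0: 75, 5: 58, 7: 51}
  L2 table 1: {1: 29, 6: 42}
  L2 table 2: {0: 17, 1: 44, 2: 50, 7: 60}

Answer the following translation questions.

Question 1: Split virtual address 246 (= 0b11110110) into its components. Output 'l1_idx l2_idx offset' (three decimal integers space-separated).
vaddr = 246 = 0b11110110
  top 2 bits -> l1_idx = 3
  next 3 bits -> l2_idx = 6
  bottom 3 bits -> offset = 6

Answer: 3 6 6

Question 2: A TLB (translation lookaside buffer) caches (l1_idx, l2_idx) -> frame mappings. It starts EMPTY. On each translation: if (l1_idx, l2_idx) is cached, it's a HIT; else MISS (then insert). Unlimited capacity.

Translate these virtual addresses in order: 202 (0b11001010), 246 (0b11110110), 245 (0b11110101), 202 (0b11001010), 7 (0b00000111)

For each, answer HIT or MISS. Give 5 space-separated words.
vaddr=202: (3,1) not in TLB -> MISS, insert
vaddr=246: (3,6) not in TLB -> MISS, insert
vaddr=245: (3,6) in TLB -> HIT
vaddr=202: (3,1) in TLB -> HIT
vaddr=7: (0,0) not in TLB -> MISS, insert

Answer: MISS MISS HIT HIT MISS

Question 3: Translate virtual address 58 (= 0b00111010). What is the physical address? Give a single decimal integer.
vaddr = 58 = 0b00111010
Split: l1_idx=0, l2_idx=7, offset=2
L1[0] = 2
L2[2][7] = 60
paddr = 60 * 8 + 2 = 482

Answer: 482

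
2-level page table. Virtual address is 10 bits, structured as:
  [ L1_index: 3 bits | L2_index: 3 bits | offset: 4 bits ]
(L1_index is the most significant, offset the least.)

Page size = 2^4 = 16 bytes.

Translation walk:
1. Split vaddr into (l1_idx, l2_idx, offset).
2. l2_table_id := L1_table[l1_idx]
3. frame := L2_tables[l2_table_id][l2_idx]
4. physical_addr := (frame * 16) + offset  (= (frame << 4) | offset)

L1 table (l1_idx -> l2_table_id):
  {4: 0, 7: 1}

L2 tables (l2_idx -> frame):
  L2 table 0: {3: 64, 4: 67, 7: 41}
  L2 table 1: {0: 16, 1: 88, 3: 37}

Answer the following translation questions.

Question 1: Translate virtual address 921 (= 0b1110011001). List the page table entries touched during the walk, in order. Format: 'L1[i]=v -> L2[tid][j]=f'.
Answer: L1[7]=1 -> L2[1][1]=88

Derivation:
vaddr = 921 = 0b1110011001
Split: l1_idx=7, l2_idx=1, offset=9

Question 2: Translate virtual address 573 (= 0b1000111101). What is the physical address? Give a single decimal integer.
vaddr = 573 = 0b1000111101
Split: l1_idx=4, l2_idx=3, offset=13
L1[4] = 0
L2[0][3] = 64
paddr = 64 * 16 + 13 = 1037

Answer: 1037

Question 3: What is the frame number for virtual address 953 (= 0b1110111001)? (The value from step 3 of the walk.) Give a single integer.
Answer: 37

Derivation:
vaddr = 953: l1_idx=7, l2_idx=3
L1[7] = 1; L2[1][3] = 37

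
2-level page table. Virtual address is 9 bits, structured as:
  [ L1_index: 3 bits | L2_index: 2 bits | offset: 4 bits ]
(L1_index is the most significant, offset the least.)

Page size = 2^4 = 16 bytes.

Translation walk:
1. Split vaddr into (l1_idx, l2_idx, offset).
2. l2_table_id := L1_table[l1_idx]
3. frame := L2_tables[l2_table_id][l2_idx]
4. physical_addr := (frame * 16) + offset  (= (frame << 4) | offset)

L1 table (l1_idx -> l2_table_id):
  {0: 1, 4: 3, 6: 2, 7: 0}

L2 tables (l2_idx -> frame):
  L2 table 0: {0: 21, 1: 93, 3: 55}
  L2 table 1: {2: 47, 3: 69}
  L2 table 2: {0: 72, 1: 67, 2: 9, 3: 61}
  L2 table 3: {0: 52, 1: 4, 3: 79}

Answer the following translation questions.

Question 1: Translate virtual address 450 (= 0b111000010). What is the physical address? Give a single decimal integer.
Answer: 338

Derivation:
vaddr = 450 = 0b111000010
Split: l1_idx=7, l2_idx=0, offset=2
L1[7] = 0
L2[0][0] = 21
paddr = 21 * 16 + 2 = 338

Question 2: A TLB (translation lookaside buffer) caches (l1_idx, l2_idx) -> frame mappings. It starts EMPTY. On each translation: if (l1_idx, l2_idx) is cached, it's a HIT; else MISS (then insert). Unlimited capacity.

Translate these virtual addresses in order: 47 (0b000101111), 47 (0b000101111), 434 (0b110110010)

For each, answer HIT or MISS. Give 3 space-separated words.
Answer: MISS HIT MISS

Derivation:
vaddr=47: (0,2) not in TLB -> MISS, insert
vaddr=47: (0,2) in TLB -> HIT
vaddr=434: (6,3) not in TLB -> MISS, insert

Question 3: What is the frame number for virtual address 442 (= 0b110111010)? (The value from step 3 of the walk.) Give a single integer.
Answer: 61

Derivation:
vaddr = 442: l1_idx=6, l2_idx=3
L1[6] = 2; L2[2][3] = 61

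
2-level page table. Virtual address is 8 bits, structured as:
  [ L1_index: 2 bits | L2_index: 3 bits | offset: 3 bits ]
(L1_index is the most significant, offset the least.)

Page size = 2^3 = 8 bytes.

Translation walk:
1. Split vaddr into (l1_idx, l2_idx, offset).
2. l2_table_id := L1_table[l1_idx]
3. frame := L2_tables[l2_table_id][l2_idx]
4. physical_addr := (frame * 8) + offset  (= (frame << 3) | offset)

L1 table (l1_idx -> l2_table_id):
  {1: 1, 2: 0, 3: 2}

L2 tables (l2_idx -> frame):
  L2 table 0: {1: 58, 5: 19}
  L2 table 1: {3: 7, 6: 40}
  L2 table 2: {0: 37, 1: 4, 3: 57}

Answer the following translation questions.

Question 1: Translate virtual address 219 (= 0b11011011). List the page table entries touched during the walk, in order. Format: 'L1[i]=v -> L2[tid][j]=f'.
vaddr = 219 = 0b11011011
Split: l1_idx=3, l2_idx=3, offset=3

Answer: L1[3]=2 -> L2[2][3]=57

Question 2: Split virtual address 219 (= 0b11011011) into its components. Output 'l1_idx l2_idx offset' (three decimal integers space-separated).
vaddr = 219 = 0b11011011
  top 2 bits -> l1_idx = 3
  next 3 bits -> l2_idx = 3
  bottom 3 bits -> offset = 3

Answer: 3 3 3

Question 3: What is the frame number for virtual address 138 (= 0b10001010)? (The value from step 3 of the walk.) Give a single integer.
Answer: 58

Derivation:
vaddr = 138: l1_idx=2, l2_idx=1
L1[2] = 0; L2[0][1] = 58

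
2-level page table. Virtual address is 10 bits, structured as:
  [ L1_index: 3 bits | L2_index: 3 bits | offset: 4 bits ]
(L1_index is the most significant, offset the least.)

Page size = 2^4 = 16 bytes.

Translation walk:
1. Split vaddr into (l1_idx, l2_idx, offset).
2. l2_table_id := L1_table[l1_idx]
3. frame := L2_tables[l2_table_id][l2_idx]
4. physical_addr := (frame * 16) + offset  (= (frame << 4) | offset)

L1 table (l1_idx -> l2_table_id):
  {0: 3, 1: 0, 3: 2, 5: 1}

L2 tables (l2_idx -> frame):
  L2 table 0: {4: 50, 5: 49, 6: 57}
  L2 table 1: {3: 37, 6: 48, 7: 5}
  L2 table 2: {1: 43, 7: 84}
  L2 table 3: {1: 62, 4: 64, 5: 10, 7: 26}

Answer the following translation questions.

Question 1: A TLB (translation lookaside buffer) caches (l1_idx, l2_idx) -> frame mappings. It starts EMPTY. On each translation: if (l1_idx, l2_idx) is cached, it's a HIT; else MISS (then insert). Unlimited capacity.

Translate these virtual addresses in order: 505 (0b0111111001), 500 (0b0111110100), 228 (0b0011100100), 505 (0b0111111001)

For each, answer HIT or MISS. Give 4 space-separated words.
Answer: MISS HIT MISS HIT

Derivation:
vaddr=505: (3,7) not in TLB -> MISS, insert
vaddr=500: (3,7) in TLB -> HIT
vaddr=228: (1,6) not in TLB -> MISS, insert
vaddr=505: (3,7) in TLB -> HIT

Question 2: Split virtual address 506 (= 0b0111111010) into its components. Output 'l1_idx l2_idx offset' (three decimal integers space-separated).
vaddr = 506 = 0b0111111010
  top 3 bits -> l1_idx = 3
  next 3 bits -> l2_idx = 7
  bottom 4 bits -> offset = 10

Answer: 3 7 10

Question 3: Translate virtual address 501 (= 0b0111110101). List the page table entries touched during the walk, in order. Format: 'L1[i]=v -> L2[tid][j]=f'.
Answer: L1[3]=2 -> L2[2][7]=84

Derivation:
vaddr = 501 = 0b0111110101
Split: l1_idx=3, l2_idx=7, offset=5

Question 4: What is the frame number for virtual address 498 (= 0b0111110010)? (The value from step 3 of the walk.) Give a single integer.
Answer: 84

Derivation:
vaddr = 498: l1_idx=3, l2_idx=7
L1[3] = 2; L2[2][7] = 84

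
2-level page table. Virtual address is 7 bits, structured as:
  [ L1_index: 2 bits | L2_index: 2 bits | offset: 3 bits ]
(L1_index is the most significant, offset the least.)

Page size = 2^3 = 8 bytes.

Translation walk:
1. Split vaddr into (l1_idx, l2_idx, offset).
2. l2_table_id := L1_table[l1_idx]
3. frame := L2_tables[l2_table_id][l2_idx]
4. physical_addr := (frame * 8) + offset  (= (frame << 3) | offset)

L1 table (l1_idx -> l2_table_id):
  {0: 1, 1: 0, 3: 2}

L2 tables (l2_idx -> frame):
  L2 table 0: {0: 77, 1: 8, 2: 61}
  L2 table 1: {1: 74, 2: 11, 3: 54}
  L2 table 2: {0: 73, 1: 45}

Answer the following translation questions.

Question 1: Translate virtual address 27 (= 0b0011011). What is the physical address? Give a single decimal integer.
Answer: 435

Derivation:
vaddr = 27 = 0b0011011
Split: l1_idx=0, l2_idx=3, offset=3
L1[0] = 1
L2[1][3] = 54
paddr = 54 * 8 + 3 = 435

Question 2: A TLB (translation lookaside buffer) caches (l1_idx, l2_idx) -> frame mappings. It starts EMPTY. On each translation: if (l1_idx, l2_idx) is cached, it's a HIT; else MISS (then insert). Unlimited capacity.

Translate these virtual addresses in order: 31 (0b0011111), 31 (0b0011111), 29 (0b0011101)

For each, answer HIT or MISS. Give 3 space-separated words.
vaddr=31: (0,3) not in TLB -> MISS, insert
vaddr=31: (0,3) in TLB -> HIT
vaddr=29: (0,3) in TLB -> HIT

Answer: MISS HIT HIT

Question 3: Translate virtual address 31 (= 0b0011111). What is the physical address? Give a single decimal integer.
Answer: 439

Derivation:
vaddr = 31 = 0b0011111
Split: l1_idx=0, l2_idx=3, offset=7
L1[0] = 1
L2[1][3] = 54
paddr = 54 * 8 + 7 = 439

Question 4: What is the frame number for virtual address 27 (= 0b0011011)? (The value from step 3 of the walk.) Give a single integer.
Answer: 54

Derivation:
vaddr = 27: l1_idx=0, l2_idx=3
L1[0] = 1; L2[1][3] = 54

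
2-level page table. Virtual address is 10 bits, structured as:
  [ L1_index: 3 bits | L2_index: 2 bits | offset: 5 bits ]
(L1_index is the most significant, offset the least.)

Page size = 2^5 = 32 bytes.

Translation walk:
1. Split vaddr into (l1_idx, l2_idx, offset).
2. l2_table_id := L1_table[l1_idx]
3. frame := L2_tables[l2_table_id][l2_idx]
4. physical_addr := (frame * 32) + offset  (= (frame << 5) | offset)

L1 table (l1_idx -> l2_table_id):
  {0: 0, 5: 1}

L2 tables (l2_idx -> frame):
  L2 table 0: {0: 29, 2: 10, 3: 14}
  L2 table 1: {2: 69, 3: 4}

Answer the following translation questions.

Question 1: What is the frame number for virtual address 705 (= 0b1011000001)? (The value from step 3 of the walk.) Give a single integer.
vaddr = 705: l1_idx=5, l2_idx=2
L1[5] = 1; L2[1][2] = 69

Answer: 69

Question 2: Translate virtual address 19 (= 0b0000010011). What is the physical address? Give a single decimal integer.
vaddr = 19 = 0b0000010011
Split: l1_idx=0, l2_idx=0, offset=19
L1[0] = 0
L2[0][0] = 29
paddr = 29 * 32 + 19 = 947

Answer: 947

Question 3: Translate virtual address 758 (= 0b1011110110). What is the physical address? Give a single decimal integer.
vaddr = 758 = 0b1011110110
Split: l1_idx=5, l2_idx=3, offset=22
L1[5] = 1
L2[1][3] = 4
paddr = 4 * 32 + 22 = 150

Answer: 150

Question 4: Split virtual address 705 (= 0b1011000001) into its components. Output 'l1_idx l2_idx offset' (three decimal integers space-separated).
vaddr = 705 = 0b1011000001
  top 3 bits -> l1_idx = 5
  next 2 bits -> l2_idx = 2
  bottom 5 bits -> offset = 1

Answer: 5 2 1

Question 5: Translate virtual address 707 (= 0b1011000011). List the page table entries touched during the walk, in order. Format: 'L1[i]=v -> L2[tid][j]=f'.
vaddr = 707 = 0b1011000011
Split: l1_idx=5, l2_idx=2, offset=3

Answer: L1[5]=1 -> L2[1][2]=69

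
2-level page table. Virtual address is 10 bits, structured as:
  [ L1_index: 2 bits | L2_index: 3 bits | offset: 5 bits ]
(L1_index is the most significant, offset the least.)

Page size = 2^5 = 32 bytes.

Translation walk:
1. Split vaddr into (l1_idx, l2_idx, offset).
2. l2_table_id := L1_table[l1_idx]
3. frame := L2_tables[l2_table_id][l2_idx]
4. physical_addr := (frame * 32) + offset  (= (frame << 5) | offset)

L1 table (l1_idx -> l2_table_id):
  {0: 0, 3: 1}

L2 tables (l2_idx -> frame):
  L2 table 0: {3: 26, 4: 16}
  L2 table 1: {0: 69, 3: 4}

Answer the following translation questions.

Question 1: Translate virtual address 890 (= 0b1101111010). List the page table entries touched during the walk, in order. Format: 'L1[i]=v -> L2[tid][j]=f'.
vaddr = 890 = 0b1101111010
Split: l1_idx=3, l2_idx=3, offset=26

Answer: L1[3]=1 -> L2[1][3]=4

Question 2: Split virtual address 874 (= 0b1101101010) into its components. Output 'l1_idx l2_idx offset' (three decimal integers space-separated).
Answer: 3 3 10

Derivation:
vaddr = 874 = 0b1101101010
  top 2 bits -> l1_idx = 3
  next 3 bits -> l2_idx = 3
  bottom 5 bits -> offset = 10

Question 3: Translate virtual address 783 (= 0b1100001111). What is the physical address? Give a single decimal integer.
Answer: 2223

Derivation:
vaddr = 783 = 0b1100001111
Split: l1_idx=3, l2_idx=0, offset=15
L1[3] = 1
L2[1][0] = 69
paddr = 69 * 32 + 15 = 2223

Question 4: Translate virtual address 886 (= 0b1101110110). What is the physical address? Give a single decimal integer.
Answer: 150

Derivation:
vaddr = 886 = 0b1101110110
Split: l1_idx=3, l2_idx=3, offset=22
L1[3] = 1
L2[1][3] = 4
paddr = 4 * 32 + 22 = 150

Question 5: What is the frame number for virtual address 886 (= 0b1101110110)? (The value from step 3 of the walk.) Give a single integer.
vaddr = 886: l1_idx=3, l2_idx=3
L1[3] = 1; L2[1][3] = 4

Answer: 4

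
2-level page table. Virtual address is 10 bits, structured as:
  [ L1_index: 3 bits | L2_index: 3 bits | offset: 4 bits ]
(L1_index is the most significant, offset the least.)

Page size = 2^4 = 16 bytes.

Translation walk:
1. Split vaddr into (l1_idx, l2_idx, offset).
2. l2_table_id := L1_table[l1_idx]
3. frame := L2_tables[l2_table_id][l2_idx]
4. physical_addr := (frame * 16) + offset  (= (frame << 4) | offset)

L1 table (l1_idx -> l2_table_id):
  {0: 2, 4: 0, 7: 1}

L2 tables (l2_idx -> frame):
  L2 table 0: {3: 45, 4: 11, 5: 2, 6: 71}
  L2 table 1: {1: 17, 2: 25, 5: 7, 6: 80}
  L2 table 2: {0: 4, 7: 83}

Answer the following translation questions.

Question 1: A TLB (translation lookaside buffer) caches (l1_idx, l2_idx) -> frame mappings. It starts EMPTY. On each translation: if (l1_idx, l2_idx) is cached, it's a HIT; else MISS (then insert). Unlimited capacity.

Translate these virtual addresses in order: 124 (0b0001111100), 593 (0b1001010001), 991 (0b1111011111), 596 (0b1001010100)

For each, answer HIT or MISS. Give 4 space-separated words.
vaddr=124: (0,7) not in TLB -> MISS, insert
vaddr=593: (4,5) not in TLB -> MISS, insert
vaddr=991: (7,5) not in TLB -> MISS, insert
vaddr=596: (4,5) in TLB -> HIT

Answer: MISS MISS MISS HIT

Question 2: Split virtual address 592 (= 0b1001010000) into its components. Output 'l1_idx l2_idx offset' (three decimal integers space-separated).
Answer: 4 5 0

Derivation:
vaddr = 592 = 0b1001010000
  top 3 bits -> l1_idx = 4
  next 3 bits -> l2_idx = 5
  bottom 4 bits -> offset = 0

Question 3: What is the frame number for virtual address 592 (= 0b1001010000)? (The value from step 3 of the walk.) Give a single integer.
vaddr = 592: l1_idx=4, l2_idx=5
L1[4] = 0; L2[0][5] = 2

Answer: 2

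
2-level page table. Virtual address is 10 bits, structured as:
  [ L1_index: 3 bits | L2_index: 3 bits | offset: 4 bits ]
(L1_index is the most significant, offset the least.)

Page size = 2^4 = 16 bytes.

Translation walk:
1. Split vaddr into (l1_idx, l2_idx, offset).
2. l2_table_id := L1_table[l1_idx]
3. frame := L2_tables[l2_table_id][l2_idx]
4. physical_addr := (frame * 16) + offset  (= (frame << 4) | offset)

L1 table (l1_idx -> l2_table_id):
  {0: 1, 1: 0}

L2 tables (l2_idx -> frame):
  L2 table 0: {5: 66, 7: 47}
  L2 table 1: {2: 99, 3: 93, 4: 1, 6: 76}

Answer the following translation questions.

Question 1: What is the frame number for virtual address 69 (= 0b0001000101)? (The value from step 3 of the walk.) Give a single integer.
Answer: 1

Derivation:
vaddr = 69: l1_idx=0, l2_idx=4
L1[0] = 1; L2[1][4] = 1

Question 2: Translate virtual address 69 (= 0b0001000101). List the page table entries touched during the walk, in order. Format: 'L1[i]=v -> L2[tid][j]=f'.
Answer: L1[0]=1 -> L2[1][4]=1

Derivation:
vaddr = 69 = 0b0001000101
Split: l1_idx=0, l2_idx=4, offset=5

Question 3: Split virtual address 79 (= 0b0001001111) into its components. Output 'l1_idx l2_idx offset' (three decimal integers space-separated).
Answer: 0 4 15

Derivation:
vaddr = 79 = 0b0001001111
  top 3 bits -> l1_idx = 0
  next 3 bits -> l2_idx = 4
  bottom 4 bits -> offset = 15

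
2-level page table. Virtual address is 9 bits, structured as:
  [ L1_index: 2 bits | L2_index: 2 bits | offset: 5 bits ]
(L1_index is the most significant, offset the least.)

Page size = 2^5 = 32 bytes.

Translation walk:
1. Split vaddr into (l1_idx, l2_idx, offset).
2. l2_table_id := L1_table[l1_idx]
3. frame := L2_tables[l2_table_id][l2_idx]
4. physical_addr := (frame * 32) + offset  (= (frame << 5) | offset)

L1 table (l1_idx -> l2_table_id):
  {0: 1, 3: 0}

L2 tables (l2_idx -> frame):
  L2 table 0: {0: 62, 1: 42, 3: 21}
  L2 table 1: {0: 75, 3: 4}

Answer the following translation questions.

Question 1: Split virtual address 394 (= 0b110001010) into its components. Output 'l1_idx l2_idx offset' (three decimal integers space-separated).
Answer: 3 0 10

Derivation:
vaddr = 394 = 0b110001010
  top 2 bits -> l1_idx = 3
  next 2 bits -> l2_idx = 0
  bottom 5 bits -> offset = 10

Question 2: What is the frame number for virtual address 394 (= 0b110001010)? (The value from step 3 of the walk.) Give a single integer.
vaddr = 394: l1_idx=3, l2_idx=0
L1[3] = 0; L2[0][0] = 62

Answer: 62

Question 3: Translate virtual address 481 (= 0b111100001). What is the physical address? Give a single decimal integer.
Answer: 673

Derivation:
vaddr = 481 = 0b111100001
Split: l1_idx=3, l2_idx=3, offset=1
L1[3] = 0
L2[0][3] = 21
paddr = 21 * 32 + 1 = 673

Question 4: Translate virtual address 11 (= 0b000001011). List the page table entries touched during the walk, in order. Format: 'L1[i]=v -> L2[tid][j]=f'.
Answer: L1[0]=1 -> L2[1][0]=75

Derivation:
vaddr = 11 = 0b000001011
Split: l1_idx=0, l2_idx=0, offset=11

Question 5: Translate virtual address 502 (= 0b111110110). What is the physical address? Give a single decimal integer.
Answer: 694

Derivation:
vaddr = 502 = 0b111110110
Split: l1_idx=3, l2_idx=3, offset=22
L1[3] = 0
L2[0][3] = 21
paddr = 21 * 32 + 22 = 694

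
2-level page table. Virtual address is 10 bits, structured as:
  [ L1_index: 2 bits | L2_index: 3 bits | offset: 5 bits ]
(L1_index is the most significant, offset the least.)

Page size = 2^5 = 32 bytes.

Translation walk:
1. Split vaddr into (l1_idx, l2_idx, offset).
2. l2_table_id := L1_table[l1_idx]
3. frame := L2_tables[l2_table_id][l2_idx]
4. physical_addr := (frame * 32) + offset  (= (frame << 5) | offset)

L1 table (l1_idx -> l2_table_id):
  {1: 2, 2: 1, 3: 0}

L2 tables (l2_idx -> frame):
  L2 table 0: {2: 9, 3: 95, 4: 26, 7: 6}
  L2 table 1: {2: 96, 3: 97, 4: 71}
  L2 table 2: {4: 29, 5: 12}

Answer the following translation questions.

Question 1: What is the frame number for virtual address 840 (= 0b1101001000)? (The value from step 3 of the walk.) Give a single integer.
vaddr = 840: l1_idx=3, l2_idx=2
L1[3] = 0; L2[0][2] = 9

Answer: 9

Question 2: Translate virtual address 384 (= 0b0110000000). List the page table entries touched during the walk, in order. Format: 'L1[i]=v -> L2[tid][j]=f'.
vaddr = 384 = 0b0110000000
Split: l1_idx=1, l2_idx=4, offset=0

Answer: L1[1]=2 -> L2[2][4]=29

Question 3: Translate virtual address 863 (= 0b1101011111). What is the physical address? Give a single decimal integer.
Answer: 319

Derivation:
vaddr = 863 = 0b1101011111
Split: l1_idx=3, l2_idx=2, offset=31
L1[3] = 0
L2[0][2] = 9
paddr = 9 * 32 + 31 = 319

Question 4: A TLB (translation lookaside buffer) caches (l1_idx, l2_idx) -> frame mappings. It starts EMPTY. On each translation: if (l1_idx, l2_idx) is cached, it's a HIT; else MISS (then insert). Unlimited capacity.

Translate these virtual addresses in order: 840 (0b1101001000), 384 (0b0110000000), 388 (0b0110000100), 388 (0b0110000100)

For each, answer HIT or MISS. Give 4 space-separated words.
Answer: MISS MISS HIT HIT

Derivation:
vaddr=840: (3,2) not in TLB -> MISS, insert
vaddr=384: (1,4) not in TLB -> MISS, insert
vaddr=388: (1,4) in TLB -> HIT
vaddr=388: (1,4) in TLB -> HIT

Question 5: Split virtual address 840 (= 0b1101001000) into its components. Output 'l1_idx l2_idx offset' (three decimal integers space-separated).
Answer: 3 2 8

Derivation:
vaddr = 840 = 0b1101001000
  top 2 bits -> l1_idx = 3
  next 3 bits -> l2_idx = 2
  bottom 5 bits -> offset = 8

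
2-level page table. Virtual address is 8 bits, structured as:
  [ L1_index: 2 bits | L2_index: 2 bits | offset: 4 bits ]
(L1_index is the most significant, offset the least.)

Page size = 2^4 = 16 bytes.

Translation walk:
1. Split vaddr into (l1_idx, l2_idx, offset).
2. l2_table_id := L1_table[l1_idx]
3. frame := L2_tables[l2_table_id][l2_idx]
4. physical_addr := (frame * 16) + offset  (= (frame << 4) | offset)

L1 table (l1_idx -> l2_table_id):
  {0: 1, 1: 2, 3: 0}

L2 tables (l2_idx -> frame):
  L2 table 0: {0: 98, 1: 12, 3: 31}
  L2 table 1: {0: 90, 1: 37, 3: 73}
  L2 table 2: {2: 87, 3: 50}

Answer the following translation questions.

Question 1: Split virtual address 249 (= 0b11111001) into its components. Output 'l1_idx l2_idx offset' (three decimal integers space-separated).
vaddr = 249 = 0b11111001
  top 2 bits -> l1_idx = 3
  next 2 bits -> l2_idx = 3
  bottom 4 bits -> offset = 9

Answer: 3 3 9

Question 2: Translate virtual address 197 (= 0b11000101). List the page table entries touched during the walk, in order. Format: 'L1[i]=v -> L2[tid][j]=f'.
vaddr = 197 = 0b11000101
Split: l1_idx=3, l2_idx=0, offset=5

Answer: L1[3]=0 -> L2[0][0]=98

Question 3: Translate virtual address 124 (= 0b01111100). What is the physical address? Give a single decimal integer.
Answer: 812

Derivation:
vaddr = 124 = 0b01111100
Split: l1_idx=1, l2_idx=3, offset=12
L1[1] = 2
L2[2][3] = 50
paddr = 50 * 16 + 12 = 812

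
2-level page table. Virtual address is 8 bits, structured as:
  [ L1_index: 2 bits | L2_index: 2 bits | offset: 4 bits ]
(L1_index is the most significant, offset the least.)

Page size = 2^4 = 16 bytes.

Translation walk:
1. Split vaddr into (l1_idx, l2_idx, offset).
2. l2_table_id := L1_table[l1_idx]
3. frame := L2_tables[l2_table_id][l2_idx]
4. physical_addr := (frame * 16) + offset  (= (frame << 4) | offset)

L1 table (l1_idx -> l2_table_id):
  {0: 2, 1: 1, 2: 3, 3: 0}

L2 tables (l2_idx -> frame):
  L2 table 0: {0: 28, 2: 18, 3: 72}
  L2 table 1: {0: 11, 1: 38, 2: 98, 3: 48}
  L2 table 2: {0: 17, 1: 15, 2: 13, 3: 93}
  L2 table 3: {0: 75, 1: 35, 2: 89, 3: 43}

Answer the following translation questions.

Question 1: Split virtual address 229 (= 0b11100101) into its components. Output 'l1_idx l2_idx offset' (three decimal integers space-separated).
vaddr = 229 = 0b11100101
  top 2 bits -> l1_idx = 3
  next 2 bits -> l2_idx = 2
  bottom 4 bits -> offset = 5

Answer: 3 2 5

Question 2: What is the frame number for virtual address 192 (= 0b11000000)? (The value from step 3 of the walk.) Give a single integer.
Answer: 28

Derivation:
vaddr = 192: l1_idx=3, l2_idx=0
L1[3] = 0; L2[0][0] = 28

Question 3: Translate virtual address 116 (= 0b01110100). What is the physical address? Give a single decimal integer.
vaddr = 116 = 0b01110100
Split: l1_idx=1, l2_idx=3, offset=4
L1[1] = 1
L2[1][3] = 48
paddr = 48 * 16 + 4 = 772

Answer: 772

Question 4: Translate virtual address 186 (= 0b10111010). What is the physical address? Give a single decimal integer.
Answer: 698

Derivation:
vaddr = 186 = 0b10111010
Split: l1_idx=2, l2_idx=3, offset=10
L1[2] = 3
L2[3][3] = 43
paddr = 43 * 16 + 10 = 698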